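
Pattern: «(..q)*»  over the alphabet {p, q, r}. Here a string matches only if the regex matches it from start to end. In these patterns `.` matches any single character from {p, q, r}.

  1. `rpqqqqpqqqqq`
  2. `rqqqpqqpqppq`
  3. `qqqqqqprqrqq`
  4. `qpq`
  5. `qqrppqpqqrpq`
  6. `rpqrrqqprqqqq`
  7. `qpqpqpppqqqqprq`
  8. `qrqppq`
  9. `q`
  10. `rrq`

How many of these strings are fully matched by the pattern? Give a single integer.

6

1 → match
2 → match
3 → match
4 → match
5 → no match
6 → no match
7 → no match
8 → match
9 → no match
10 → match
Total matched: 6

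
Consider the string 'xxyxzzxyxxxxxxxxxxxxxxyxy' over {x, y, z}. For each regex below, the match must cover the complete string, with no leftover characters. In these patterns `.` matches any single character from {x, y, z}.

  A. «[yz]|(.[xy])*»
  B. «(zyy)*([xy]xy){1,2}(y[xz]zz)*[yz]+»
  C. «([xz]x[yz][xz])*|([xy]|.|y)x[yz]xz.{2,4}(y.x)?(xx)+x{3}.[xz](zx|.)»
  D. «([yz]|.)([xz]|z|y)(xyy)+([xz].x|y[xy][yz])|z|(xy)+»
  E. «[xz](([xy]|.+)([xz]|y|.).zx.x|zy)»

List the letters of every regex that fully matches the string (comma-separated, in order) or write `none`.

A → no match
B → no match
C → match
D → no match
E → no match

C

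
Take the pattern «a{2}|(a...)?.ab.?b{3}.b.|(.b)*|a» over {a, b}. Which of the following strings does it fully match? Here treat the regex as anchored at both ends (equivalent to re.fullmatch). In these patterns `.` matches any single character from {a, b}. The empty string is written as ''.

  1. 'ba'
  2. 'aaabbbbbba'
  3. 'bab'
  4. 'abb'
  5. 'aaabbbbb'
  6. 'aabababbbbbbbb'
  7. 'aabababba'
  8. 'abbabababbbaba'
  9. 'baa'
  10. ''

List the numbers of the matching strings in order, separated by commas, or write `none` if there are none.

1. 'ba' → no match
2. 'aaabbbbbba' → no match
3. 'bab' → no match
4. 'abb' → no match
5. 'aaabbbbb' → no match
6 → match
7. 'aabababba' → no match
8 → match
9. 'baa' → no match
10. '' → match

6, 8, 10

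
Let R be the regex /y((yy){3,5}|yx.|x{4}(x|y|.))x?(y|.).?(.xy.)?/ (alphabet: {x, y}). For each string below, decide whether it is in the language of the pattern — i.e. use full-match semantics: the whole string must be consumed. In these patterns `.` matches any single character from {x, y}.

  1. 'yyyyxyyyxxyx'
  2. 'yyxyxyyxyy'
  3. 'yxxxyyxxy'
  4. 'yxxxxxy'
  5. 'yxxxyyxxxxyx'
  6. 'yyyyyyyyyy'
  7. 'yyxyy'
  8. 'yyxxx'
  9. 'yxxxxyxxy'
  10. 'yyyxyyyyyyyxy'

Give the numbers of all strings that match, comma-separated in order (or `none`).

1 → no match
2 → match
3 → no match
4 → match
5 → no match
6 → match
7 → match
8 → match
9 → match
10 → no match

2, 4, 6, 7, 8, 9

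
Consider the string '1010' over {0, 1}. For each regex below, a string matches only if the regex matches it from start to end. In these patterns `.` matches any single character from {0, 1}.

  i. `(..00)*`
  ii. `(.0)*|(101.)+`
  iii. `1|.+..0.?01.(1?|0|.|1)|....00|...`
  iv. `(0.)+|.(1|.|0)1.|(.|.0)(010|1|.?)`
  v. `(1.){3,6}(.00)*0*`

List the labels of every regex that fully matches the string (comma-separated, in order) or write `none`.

i → no match
ii → match
iii → no match
iv → match
v → no match

ii, iv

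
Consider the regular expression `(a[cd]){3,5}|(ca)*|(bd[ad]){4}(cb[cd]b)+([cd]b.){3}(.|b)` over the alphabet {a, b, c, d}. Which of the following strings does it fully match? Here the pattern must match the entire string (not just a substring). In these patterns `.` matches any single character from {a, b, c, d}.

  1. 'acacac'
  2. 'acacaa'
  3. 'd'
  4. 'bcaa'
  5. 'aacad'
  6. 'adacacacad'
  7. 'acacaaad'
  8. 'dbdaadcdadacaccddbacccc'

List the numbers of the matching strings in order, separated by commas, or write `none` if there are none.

1 → match
2 → no match
3 → no match
4 → no match
5 → no match
6 → match
7 → no match
8 → no match

1, 6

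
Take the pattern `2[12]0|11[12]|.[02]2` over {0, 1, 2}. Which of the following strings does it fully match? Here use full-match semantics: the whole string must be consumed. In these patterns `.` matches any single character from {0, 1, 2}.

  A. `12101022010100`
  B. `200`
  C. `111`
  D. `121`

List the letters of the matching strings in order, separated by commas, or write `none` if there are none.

C

A → no match
B → no match
C → match
D → no match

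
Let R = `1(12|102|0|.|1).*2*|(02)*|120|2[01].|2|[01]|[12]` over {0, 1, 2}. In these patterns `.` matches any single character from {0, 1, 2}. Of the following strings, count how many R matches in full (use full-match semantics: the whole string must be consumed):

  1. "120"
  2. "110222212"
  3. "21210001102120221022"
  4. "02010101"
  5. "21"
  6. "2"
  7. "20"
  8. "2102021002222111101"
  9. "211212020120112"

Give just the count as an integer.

3

1 → match
2 → match
3 → no match
4 → no match
5 → no match
6 → match
7 → no match
8 → no match
9 → no match
Total matched: 3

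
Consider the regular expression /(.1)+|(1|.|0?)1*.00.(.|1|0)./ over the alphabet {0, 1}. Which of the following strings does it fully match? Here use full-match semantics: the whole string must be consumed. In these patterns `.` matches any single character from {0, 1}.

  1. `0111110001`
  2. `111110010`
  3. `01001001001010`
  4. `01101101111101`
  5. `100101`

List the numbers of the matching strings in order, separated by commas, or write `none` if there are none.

5

1 → no match
2 → no match
3 → no match
4 → no match
5 → match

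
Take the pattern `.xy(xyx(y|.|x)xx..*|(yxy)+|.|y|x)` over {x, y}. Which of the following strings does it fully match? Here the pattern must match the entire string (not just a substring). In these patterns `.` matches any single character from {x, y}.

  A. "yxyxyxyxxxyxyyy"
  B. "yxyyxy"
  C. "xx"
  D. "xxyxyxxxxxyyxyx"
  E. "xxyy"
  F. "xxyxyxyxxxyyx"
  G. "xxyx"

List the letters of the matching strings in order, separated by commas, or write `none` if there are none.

A → match
B → match
C → no match
D → match
E → match
F → match
G → match

A, B, D, E, F, G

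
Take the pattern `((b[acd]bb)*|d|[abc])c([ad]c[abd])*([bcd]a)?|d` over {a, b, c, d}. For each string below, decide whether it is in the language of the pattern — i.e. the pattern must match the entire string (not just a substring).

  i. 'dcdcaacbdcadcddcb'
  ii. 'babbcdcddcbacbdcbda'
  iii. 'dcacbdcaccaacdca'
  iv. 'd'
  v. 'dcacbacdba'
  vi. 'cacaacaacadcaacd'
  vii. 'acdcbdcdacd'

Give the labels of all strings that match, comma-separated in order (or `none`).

i, ii, iv, v, vi, vii

i → match
ii → match
iii → no match
iv → match
v → match
vi → match
vii → match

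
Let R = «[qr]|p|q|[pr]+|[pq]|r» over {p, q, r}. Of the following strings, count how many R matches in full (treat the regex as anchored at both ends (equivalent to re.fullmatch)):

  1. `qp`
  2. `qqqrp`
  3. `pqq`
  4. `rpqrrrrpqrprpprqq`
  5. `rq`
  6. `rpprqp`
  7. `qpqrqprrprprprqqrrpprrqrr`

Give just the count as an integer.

1 → no match
2 → no match
3 → no match
4 → no match
5 → no match
6 → no match
7 → no match
Total matched: 0

0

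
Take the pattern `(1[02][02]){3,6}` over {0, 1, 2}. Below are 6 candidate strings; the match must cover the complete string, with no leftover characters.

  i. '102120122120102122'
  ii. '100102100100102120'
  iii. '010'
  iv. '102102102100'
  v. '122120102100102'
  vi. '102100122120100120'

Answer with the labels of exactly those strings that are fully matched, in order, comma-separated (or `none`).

i, ii, iv, v, vi

i → match
ii → match
iii. '010' → no match — must start with '1'
iv. '102102102100' → match
v → match
vi → match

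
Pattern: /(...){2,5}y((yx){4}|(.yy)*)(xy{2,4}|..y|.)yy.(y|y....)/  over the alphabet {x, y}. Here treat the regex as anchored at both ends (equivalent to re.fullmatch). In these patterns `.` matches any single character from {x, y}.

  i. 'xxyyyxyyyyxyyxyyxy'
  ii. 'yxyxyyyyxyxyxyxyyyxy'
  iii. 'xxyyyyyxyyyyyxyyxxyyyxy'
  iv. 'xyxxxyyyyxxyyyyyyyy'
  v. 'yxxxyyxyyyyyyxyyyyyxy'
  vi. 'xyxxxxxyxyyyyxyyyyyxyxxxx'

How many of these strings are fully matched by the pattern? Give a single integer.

i → match
ii → match
iii → match
iv → no match
v → match
vi → match
Total matched: 5

5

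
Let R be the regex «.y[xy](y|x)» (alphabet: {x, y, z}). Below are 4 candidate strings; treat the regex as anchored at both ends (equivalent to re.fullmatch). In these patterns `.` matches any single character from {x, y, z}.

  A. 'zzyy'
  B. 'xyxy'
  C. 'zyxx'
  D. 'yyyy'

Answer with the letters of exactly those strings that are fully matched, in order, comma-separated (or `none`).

A → no match
B → match
C → match
D → match

B, C, D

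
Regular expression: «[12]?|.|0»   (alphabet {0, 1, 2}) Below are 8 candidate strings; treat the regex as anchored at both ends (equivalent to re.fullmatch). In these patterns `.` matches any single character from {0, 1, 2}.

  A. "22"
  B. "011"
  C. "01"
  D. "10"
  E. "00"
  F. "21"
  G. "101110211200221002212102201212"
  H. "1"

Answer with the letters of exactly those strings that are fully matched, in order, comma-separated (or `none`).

H

A → no match
B → no match
C → no match
D → no match
E → no match
F → no match
G → no match
H → match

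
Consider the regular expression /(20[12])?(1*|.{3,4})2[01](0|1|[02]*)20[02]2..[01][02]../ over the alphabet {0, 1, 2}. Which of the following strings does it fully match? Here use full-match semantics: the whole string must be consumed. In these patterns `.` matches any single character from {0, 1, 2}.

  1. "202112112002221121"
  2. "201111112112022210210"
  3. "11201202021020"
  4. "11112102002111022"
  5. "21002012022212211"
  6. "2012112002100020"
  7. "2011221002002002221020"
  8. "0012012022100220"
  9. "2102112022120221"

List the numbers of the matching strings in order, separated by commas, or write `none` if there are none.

1 → no match
2 → match
3 → no match
4 → match
5 → no match
6 → match
7 → no match
8 → match
9 → match

2, 4, 6, 8, 9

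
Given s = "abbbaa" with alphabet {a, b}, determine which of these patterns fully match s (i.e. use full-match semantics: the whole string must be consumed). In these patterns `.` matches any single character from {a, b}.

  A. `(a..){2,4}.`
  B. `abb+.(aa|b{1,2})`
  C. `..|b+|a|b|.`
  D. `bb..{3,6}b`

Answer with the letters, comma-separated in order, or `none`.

A → no match
B → match
C → no match
D → no match — must start with "bb"

B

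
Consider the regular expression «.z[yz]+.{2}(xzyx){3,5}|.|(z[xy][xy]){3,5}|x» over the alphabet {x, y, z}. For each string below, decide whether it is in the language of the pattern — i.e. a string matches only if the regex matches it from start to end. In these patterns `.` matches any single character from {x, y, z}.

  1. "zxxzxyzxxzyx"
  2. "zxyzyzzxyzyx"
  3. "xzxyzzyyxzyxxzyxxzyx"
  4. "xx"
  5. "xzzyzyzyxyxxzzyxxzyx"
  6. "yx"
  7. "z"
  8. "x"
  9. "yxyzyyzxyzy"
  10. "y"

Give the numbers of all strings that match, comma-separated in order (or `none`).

1, 7, 8, 10

1. "zxxzxyzxxzyx" → match
2. "zxyzyzzxyzyx" → no match
3 → no match
4. "xx" → no match
5 → no match
6. "yx" → no match
7. "z" → match
8. "x" → match
9. "yxyzyyzxyzy" → no match
10. "y" → match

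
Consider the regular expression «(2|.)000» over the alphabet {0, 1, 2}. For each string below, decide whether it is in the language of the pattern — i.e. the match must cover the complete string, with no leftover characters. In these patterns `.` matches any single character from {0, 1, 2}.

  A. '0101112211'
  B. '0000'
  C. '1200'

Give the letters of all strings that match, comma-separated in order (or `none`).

B

A → no match — must end with '000'
B → match
C → no match — must end with '000'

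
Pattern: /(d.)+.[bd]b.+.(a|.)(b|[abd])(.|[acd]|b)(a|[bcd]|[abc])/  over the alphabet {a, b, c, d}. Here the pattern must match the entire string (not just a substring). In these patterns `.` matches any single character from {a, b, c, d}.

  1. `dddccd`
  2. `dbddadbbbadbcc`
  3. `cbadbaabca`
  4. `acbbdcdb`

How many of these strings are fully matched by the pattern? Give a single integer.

1

1 → no match
2 → match
3 → no match — must start with `d`
4 → no match — must start with `d`
Total matched: 1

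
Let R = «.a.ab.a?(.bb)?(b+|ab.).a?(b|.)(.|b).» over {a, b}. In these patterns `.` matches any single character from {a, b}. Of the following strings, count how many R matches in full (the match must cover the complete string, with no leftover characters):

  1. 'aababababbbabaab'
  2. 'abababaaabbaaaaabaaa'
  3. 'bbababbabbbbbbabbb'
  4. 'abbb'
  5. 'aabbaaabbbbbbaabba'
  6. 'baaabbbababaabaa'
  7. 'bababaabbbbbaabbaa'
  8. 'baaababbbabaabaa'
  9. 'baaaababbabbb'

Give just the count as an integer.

1

1 → no match
2 → no match
3 → no match
4 → no match
5 → no match
6 → no match
7 → no match
8 → match
9 → no match
Total matched: 1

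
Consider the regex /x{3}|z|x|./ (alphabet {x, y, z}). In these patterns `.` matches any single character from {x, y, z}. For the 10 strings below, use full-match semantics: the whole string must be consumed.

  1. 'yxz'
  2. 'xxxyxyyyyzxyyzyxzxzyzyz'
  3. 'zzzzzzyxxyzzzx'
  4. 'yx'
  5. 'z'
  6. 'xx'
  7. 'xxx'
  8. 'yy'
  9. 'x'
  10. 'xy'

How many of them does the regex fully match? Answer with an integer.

1 → no match
2 → no match
3 → no match
4 → no match
5 → match
6 → no match
7 → match
8 → no match
9 → match
10 → no match
Total matched: 3

3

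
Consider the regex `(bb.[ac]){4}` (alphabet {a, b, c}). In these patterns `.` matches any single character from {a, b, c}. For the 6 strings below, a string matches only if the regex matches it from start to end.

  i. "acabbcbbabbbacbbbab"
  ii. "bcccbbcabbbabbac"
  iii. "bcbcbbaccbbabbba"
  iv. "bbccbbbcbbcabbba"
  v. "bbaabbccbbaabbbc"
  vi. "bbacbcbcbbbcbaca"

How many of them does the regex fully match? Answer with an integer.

i → no match — must start with "bb"
ii → no match — must start with "bb"
iii → no match — must start with "bb"
iv → match
v → match
vi → no match
Total matched: 2

2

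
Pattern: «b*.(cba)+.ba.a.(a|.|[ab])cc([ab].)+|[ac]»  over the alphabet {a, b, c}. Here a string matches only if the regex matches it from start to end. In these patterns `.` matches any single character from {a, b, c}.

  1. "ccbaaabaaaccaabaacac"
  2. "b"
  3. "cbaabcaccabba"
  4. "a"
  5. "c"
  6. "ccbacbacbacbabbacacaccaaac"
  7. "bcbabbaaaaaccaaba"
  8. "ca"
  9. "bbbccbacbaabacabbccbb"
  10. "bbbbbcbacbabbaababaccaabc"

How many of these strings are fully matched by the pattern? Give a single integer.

1 → no match
2. "b" → no match
3 → no match
4. "a" → match
5. "c" → match
6 → match
7 → match
8. "ca" → no match
9 → match
10 → no match
Total matched: 5

5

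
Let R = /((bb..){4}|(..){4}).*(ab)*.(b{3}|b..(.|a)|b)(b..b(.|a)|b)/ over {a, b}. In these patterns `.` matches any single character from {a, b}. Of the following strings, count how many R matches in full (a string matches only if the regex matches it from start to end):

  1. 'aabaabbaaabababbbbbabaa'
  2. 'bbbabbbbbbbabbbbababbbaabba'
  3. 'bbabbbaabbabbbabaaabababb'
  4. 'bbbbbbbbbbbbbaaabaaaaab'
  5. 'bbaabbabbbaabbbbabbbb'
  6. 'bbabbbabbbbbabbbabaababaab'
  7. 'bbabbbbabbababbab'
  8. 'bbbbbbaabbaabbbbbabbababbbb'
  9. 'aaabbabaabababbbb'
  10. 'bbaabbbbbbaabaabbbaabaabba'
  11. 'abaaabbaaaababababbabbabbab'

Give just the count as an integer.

1 → no match
2 → no match
3 → match
4 → no match
5 → match
6 → no match
7 → no match
8 → match
9 → match
10 → no match
11 → no match
Total matched: 4

4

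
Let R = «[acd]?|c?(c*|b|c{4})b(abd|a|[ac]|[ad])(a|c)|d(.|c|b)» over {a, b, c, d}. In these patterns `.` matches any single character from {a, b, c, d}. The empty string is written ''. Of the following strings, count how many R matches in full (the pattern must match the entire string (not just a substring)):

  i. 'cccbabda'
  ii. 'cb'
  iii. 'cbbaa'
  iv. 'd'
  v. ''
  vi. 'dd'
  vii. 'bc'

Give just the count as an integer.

i → match
ii → no match
iii → match
iv → match
v → match
vi → match
vii → no match
Total matched: 5

5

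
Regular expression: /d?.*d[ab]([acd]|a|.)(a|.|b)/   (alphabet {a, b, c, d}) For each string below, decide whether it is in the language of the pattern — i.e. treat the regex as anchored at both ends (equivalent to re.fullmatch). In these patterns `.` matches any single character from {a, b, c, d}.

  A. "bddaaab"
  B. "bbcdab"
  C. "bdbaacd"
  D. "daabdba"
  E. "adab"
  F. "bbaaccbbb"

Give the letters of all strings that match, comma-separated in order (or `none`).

none

A → no match
B → no match
C → no match
D → no match
E → no match
F → no match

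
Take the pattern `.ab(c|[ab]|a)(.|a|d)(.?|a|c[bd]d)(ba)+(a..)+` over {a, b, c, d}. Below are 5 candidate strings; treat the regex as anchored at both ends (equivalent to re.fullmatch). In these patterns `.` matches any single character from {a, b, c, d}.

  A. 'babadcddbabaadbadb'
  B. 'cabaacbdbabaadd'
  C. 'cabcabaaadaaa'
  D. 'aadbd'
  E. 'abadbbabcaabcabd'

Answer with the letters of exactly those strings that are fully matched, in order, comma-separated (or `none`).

A → match
B → match
C → match
D → no match
E → no match

A, B, C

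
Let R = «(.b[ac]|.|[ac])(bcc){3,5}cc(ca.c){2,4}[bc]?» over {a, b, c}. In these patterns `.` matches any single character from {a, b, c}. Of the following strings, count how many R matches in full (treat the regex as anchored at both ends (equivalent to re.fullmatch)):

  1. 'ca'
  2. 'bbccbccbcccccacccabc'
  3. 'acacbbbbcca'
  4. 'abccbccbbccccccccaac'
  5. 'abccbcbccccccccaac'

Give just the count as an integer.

1 → no match
2 → match
3 → no match
4 → no match
5 → no match
Total matched: 1

1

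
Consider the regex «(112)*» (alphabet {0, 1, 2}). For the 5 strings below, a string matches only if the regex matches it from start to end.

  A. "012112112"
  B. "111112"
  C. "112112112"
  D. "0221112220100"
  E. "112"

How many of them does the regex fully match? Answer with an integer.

2

A → no match
B → no match
C → match
D → no match
E → match
Total matched: 2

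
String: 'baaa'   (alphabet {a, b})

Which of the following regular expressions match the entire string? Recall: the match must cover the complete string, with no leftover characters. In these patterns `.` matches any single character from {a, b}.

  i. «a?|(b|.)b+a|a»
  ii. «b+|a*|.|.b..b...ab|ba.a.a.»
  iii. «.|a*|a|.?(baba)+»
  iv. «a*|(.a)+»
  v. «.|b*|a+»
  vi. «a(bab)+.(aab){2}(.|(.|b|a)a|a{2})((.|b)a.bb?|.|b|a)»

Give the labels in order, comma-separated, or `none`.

iv

i → no match
ii → no match
iii → no match
iv → match
v → no match
vi → no match — must start with 'abab'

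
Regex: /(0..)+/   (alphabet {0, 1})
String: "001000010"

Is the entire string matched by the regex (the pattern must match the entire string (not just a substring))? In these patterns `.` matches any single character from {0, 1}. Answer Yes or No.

Yes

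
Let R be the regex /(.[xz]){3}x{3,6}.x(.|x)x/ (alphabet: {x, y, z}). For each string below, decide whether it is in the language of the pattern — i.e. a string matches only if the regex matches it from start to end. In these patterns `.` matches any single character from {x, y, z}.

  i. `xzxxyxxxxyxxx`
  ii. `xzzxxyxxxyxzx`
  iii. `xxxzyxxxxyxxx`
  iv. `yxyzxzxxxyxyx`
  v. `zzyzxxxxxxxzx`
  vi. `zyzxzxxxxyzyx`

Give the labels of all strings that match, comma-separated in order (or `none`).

i → match
ii → no match
iii → match
iv → match
v → match
vi → no match

i, iii, iv, v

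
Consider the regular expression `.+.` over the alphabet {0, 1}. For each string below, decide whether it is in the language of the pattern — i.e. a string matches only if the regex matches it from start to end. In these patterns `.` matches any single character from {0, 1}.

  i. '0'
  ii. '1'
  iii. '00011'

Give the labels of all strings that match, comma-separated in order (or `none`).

iii

i → no match
ii → no match
iii → match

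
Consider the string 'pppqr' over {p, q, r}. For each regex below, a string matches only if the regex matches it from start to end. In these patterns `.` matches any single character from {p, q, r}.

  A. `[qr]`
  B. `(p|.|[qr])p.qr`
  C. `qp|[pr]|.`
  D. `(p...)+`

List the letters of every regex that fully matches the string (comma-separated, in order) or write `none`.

B

A → no match
B → match
C → no match
D → no match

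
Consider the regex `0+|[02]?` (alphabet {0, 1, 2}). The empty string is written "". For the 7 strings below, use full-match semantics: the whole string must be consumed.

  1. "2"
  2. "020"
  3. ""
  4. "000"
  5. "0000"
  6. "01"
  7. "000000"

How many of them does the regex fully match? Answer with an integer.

1 → match
2 → no match
3 → match
4 → match
5 → match
6 → no match
7 → match
Total matched: 5

5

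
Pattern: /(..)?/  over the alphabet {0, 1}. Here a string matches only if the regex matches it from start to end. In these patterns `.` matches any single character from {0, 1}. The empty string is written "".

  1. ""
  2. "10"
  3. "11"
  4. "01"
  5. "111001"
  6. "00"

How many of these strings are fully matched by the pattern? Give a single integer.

5

1. "" → match
2. "10" → match
3. "11" → match
4. "01" → match
5. "111001" → no match
6. "00" → match
Total matched: 5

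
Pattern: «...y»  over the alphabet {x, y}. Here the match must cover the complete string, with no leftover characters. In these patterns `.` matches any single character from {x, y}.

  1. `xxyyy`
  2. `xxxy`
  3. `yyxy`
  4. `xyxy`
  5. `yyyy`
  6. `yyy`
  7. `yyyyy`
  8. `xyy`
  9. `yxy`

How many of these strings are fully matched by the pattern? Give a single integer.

1. `xxyyy` → no match
2. `xxxy` → match
3. `yyxy` → match
4. `xyxy` → match
5. `yyyy` → match
6. `yyy` → no match
7. `yyyyy` → no match
8. `xyy` → no match
9. `yxy` → no match
Total matched: 4

4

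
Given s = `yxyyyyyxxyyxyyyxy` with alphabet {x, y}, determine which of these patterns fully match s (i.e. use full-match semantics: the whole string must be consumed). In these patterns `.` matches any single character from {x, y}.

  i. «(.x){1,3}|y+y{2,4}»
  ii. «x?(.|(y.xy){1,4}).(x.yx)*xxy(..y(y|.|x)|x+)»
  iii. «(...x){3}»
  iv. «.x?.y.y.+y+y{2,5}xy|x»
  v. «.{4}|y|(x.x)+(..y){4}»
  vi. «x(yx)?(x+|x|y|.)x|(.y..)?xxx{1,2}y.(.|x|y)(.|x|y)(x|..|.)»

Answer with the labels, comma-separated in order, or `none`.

iv

i → no match
ii → no match
iii → no match — must end with `x`
iv → match
v → no match
vi → no match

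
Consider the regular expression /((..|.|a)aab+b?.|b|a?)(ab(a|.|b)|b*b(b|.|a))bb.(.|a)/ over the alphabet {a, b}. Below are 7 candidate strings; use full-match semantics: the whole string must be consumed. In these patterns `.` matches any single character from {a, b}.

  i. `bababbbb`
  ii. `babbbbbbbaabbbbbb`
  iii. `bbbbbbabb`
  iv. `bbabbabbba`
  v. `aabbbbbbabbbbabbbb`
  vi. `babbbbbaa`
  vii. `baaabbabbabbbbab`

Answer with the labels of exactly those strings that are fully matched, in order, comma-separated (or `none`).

i

i → match
ii → no match
iii → no match
iv → no match
v → no match
vi → no match
vii → no match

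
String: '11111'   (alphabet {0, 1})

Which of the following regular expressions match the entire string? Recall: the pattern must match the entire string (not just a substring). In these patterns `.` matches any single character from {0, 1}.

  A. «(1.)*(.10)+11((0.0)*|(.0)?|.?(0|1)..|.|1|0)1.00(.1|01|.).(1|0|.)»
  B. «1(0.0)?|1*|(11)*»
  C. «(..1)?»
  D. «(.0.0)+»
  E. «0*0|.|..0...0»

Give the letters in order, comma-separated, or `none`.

B

A → no match
B → match
C → no match
D → no match — must end with '0'
E → no match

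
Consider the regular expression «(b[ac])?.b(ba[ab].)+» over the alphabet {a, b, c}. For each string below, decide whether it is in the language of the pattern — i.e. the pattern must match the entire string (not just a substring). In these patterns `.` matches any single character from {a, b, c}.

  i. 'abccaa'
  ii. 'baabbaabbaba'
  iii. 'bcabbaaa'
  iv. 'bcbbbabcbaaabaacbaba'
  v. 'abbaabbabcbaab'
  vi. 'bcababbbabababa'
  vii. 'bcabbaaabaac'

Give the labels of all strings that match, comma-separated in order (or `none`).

ii, iii, iv, v, vii

i → no match
ii → match
iii → match
iv → match
v → match
vi → no match
vii → match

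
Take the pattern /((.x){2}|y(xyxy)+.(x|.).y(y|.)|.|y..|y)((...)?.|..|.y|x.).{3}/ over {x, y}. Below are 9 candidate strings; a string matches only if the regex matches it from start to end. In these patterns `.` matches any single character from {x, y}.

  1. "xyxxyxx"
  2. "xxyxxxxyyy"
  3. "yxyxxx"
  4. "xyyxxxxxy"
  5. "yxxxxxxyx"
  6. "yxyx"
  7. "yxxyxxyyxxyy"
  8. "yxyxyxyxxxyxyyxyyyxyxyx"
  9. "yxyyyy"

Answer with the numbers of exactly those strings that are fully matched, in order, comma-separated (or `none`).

1 → no match
2 → no match
3 → match
4 → no match
5 → match
6 → no match
7 → no match
8 → no match
9 → match

3, 5, 9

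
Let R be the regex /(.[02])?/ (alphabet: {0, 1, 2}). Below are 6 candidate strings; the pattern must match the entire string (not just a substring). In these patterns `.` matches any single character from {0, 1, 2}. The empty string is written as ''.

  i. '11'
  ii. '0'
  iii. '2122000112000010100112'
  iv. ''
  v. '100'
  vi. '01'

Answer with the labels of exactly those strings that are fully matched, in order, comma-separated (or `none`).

iv

i. '11' → no match
ii. '0' → no match
iii → no match
iv. '' → match
v. '100' → no match
vi. '01' → no match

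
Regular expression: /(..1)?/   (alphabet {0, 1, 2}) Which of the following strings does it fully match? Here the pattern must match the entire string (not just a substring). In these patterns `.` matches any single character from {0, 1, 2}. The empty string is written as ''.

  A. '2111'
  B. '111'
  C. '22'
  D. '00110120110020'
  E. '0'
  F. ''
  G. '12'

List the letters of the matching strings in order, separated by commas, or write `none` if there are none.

B, F

A → no match
B → match
C → no match
D → no match
E → no match
F → match
G → no match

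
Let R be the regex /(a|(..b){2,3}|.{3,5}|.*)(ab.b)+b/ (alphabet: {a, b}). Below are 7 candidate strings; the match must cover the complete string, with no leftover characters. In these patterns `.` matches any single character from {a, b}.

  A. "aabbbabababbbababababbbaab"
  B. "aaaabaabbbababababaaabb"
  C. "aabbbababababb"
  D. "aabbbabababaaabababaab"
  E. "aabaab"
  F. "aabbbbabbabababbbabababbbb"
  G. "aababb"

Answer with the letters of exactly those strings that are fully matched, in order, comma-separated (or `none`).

A → no match — must end with "bb"
B → no match
C → match
D → no match — must end with "bb"
E → no match — must end with "bb"
F → match
G → match

C, F, G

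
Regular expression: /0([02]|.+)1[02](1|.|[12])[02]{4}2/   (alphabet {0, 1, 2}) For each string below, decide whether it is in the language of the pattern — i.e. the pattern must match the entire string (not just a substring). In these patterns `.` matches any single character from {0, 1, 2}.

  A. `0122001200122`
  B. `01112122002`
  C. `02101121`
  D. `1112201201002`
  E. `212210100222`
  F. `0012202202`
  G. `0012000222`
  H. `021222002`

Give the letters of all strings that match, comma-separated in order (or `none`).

B, F, G

A → no match
B → match
C → no match — must end with `2`
D → no match — must start with `0`
E → no match — must start with `0`
F → match
G → match
H → no match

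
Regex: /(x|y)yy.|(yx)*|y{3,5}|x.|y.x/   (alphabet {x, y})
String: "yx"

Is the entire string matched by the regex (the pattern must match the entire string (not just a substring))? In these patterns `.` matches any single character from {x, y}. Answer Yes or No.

Yes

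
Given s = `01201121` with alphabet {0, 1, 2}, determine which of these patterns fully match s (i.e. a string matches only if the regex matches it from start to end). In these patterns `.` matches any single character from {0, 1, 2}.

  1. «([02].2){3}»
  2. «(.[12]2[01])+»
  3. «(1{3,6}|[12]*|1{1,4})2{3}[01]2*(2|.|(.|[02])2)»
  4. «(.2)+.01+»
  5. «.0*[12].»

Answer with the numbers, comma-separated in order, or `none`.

1 → no match — must end with `2`
2 → match
3 → no match
4 → no match
5 → no match

2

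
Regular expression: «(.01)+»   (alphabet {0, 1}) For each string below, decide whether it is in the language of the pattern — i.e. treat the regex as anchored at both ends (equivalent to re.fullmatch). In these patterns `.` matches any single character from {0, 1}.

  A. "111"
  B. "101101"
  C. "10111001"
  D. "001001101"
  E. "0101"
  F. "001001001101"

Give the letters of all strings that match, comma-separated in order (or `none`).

A → no match — must end with "01"
B → match
C → no match
D → match
E → no match
F → match

B, D, F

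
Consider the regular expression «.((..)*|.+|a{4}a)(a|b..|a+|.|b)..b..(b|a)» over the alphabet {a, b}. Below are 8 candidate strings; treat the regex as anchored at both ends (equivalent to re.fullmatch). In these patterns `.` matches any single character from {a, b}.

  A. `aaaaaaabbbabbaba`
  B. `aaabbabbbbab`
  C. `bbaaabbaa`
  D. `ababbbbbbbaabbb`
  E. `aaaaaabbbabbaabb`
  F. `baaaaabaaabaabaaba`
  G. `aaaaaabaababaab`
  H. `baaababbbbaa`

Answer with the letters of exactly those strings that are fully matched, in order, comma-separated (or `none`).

A → match
B. `aaabbabbbbab` → match
C. `bbaaabbaa` → match
D → no match
E → no match
F → no match
G → match
H. `baaababbbbaa` → match

A, B, C, G, H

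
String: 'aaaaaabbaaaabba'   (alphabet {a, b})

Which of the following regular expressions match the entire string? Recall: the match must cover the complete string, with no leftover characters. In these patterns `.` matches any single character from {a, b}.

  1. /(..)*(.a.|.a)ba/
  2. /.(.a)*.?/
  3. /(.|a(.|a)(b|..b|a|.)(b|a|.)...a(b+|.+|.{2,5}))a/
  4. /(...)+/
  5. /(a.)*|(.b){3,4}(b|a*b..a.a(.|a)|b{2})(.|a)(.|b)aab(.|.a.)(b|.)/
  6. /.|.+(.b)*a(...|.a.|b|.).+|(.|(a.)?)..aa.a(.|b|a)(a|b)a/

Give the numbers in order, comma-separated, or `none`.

1, 4, 6

1 → match
2 → no match
3 → no match
4 → match
5 → no match
6 → match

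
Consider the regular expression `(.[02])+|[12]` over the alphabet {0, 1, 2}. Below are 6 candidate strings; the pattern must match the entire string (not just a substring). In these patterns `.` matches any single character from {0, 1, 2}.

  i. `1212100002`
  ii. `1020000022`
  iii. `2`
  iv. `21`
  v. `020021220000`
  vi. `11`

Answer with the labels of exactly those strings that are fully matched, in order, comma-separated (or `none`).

i → match
ii → match
iii → match
iv → no match
v → no match
vi → no match

i, ii, iii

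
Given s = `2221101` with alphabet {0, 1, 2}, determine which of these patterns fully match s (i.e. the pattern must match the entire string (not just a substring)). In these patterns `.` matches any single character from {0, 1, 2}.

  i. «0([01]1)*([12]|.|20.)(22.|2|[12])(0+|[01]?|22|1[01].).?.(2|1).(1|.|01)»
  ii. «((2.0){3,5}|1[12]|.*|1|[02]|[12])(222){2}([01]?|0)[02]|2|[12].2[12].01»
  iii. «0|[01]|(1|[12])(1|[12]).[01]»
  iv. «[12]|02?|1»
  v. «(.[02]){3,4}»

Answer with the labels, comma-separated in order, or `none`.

ii

i → no match — must start with `0`
ii → match
iii → no match
iv → no match
v → no match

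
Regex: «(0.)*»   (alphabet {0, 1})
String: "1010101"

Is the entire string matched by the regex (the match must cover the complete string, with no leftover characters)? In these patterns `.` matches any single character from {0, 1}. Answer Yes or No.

No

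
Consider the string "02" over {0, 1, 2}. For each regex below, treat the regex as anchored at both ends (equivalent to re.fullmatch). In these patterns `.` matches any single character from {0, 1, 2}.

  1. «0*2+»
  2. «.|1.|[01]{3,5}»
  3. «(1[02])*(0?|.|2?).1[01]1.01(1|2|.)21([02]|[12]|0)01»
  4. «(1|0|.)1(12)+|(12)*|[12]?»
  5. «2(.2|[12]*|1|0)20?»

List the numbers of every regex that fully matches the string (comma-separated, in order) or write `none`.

1

1 → match
2 → no match
3 → no match — must end with "01"
4 → no match
5 → no match — must start with "2"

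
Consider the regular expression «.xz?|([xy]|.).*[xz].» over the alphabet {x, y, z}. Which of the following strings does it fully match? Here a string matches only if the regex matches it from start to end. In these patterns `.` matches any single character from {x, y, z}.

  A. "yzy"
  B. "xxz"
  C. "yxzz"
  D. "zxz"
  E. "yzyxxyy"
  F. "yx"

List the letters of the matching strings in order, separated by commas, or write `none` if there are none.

A, B, C, D, F

A → match
B → match
C → match
D → match
E → no match
F → match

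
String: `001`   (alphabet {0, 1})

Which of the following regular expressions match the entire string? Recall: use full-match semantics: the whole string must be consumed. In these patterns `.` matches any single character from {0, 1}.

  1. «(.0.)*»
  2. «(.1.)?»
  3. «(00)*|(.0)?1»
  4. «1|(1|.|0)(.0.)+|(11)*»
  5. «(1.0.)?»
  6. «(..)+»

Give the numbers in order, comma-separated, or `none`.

1, 3

1 → match
2 → no match
3 → match
4 → no match
5 → no match
6 → no match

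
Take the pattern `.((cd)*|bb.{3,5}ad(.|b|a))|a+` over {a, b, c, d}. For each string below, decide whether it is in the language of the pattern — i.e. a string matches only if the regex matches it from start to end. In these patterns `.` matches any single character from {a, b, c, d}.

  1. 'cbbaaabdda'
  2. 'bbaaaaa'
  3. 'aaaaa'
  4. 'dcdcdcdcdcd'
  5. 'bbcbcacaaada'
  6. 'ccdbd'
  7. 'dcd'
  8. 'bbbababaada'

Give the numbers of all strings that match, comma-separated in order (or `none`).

3, 4, 7, 8

1. 'cbbaaabdda' → no match
2. 'bbaaaaa' → no match
3. 'aaaaa' → match
4. 'dcdcdcdcdcd' → match
5. 'bbcbcacaaada' → no match
6. 'ccdbd' → no match
7. 'dcd' → match
8. 'bbbababaada' → match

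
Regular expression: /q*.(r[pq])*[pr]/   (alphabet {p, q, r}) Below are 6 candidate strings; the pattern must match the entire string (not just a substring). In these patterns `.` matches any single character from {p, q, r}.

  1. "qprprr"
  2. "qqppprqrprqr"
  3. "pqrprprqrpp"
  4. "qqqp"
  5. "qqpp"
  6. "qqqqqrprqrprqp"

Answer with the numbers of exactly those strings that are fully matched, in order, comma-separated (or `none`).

4, 5, 6

1 → no match
2 → no match
3 → no match
4 → match
5 → match
6 → match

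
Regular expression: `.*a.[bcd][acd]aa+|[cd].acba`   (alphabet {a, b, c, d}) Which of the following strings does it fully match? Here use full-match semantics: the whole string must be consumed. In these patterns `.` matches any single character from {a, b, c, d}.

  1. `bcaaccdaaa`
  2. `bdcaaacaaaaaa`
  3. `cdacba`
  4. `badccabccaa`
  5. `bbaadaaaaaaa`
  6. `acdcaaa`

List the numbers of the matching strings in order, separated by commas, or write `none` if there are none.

1 → match
2 → match
3 → match
4 → match
5 → match
6 → match

1, 2, 3, 4, 5, 6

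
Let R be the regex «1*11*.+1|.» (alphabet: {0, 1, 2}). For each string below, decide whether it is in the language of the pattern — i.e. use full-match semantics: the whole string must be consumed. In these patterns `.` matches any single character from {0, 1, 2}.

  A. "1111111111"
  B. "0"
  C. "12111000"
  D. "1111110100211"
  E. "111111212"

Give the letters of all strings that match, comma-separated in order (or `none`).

A, B, D

A. "1111111111" → match
B. "0" → match
C. "12111000" → no match
D → match
E. "111111212" → no match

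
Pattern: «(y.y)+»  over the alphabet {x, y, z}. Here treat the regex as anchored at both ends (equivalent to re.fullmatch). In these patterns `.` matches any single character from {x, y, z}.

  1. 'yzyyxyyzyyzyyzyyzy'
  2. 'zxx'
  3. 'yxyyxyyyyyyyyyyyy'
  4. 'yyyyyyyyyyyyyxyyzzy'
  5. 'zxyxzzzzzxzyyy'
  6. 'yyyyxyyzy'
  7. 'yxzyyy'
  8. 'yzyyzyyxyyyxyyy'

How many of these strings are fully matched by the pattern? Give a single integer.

2

1 → match
2. 'zxx' → no match — must start with 'y'
3 → no match
4 → no match
5 → no match — must start with 'y'
6. 'yyyyxyyzy' → match
7. 'yxzyyy' → no match
8 → no match
Total matched: 2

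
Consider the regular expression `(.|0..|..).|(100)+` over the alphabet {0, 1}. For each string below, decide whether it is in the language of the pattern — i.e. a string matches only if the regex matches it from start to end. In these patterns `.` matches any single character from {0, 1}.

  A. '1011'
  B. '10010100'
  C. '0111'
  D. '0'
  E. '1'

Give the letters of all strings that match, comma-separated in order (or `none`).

C

A → no match
B → no match
C → match
D → no match
E → no match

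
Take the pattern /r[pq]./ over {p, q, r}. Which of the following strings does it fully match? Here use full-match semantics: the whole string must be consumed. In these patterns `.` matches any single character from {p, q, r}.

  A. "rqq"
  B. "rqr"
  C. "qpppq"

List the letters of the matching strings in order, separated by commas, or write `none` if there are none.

A, B

A → match
B → match
C → no match — must start with "r"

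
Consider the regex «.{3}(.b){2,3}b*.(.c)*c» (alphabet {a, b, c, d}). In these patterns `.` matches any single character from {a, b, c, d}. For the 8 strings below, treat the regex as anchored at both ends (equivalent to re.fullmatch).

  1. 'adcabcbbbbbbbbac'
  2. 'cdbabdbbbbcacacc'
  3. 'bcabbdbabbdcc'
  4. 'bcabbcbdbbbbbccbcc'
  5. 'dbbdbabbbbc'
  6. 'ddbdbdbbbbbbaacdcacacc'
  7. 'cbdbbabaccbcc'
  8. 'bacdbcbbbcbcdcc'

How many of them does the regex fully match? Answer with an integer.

8

1 → match
2 → match
3 → match
4 → match
5 → match
6 → match
7 → match
8 → match
Total matched: 8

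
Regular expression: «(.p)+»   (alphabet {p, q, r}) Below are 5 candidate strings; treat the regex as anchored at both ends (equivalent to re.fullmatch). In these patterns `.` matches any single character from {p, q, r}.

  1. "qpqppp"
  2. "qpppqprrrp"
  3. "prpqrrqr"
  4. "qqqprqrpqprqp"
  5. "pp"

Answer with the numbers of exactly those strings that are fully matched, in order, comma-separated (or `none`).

1, 5

1 → match
2 → no match
3 → no match — must end with "p"
4 → no match
5 → match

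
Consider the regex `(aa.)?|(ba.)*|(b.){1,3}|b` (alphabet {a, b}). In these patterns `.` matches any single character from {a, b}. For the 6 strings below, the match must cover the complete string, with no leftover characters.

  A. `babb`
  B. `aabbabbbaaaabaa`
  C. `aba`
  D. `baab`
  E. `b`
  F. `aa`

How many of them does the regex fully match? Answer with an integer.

A → match
B → no match
C → no match
D → no match
E → match
F → no match
Total matched: 2

2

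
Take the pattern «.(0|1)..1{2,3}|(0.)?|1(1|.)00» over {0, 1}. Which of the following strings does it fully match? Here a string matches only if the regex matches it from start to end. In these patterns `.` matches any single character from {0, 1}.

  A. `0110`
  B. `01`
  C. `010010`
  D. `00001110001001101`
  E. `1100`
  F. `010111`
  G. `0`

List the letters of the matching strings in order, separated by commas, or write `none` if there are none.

A. `0110` → no match
B. `01` → match
C. `010010` → no match
D → no match
E. `1100` → match
F. `010111` → match
G. `0` → no match

B, E, F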